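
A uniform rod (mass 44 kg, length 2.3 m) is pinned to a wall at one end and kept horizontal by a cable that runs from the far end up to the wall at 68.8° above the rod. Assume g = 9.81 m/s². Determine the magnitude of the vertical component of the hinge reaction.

|H_y| ≈ 216 N

Take torques about the hinge: T sin 68.8° · 2.3 = 44×9.81×1.15 = 496.39 N·m.
So T = 496.39 / (0.9323 × 2.3) = 231.49 N.
ΣF_y = 0: H_y = (44×9.81) − T sin 68.8° = 431.64 − 215.82 = 215.82 N.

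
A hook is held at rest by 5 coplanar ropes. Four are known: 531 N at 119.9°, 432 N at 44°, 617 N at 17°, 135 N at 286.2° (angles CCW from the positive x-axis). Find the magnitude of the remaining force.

Sum the known components: ΣF_x = 673.8 N, ΣF_y = 811.2 N.
For equilibrium the remaining force must supply (−ΣF_x, −ΣF_y) = (-673.8, -811.2) N.
Magnitude = √((-673.8)² + (-811.2)²) = 1054 N; direction = atan2(-811.2, -673.8) = 230.3°.

F ≈ 1050 N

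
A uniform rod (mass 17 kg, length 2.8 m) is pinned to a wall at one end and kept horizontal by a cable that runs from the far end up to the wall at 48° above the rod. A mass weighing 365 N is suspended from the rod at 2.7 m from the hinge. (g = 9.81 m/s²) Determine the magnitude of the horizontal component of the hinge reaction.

Take torques about the hinge: T sin 48° · 2.8 = 17×9.81×1.4 + 365×2.7 = 1219 N·m.
So T = 1219 / (0.7431 × 2.8) = 585.82 N.
ΣF_x = 0: H_x = T cos 48° = 391.99 N.

H_x ≈ 392 N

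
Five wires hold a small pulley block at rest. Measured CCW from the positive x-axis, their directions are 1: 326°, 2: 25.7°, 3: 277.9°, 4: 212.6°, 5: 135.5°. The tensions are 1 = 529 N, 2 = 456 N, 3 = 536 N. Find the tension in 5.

Resolve: ΣF_x = 529 cos 326° + 456 cos 25.7° + 536 cos 277.9° + T_4 cos 212.6° + T_5 cos 135.5° = 0.
        ΣF_y = 529 sin 326° + 456 sin 25.7° + 536 sin 277.9° + T_4 sin 212.6° + T_5 sin 135.5° = 0.
The known terms sum to (923.1, -629) N, so -0.8425 T_4 − 0.7133 T_5 = -923.1 and -0.5388 T_4 + 0.7009 T_5 = 629.
Solving simultaneously: T_4 = 203.5 N, T_5 = 1054 N.

T_5 ≈ 1050 N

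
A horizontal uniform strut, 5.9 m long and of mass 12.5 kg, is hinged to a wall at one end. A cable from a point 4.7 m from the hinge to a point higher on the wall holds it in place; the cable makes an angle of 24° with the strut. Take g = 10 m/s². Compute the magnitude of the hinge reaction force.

|H| ≈ 182 N

Take torques about the hinge: T sin 24° · 4.7 = 12.5×10×2.95 = 368.75 N·m.
So T = 368.75 / (0.4067 × 4.7) = 192.89 N.
ΣF_x = 0: H_x = T cos 24° = 176.22 N.
ΣF_y = 0: H_y = (12.5×10) − T sin 24° = 125 − 78.457 = 46.543 N.
|H| = √(H_x² + H_y²) = √((176.22)² + (46.543)²) = 182.26 N.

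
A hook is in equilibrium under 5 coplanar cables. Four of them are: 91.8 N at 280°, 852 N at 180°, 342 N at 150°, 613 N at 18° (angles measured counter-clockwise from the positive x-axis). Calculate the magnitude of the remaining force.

Sum the known components: ΣF_x = -549.2 N, ΣF_y = 270 N.
For equilibrium the remaining force must supply (−ΣF_x, −ΣF_y) = (549.2, -270) N.
Magnitude = √((549.2)² + (-270)²) = 612 N; direction = atan2(-270, 549.2) = 333.8°.

F ≈ 612 N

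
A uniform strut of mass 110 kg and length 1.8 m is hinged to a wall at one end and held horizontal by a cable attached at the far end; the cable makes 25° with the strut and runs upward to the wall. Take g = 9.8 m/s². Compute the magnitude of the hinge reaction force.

|H| ≈ 1280 N

Take torques about the hinge: T sin 25° · 1.8 = 110×9.8×0.9 = 970.2 N·m.
So T = 970.2 / (0.4226 × 1.8) = 1275.4 N.
ΣF_x = 0: H_x = T cos 25° = 1155.9 N.
ΣF_y = 0: H_y = (110×9.8) − T sin 25° = 1078 − 539 = 539 N.
|H| = √(H_x² + H_y²) = √((1155.9)² + (539)²) = 1275.4 N.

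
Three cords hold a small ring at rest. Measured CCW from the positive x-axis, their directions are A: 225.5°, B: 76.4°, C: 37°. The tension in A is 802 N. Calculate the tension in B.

Resolve: ΣF_x = 802 cos 225.5° + T_B cos 76.4° + T_C cos 37° = 0.
        ΣF_y = 802 sin 225.5° + T_B sin 76.4° + T_C sin 37° = 0.
The known terms sum to (-562.1, -572) N, so 0.2351 T_B + 0.7986 T_C = 562.1 and 0.9720 T_B + 0.6018 T_C = 572.
Solving simultaneously: T_B = 186.8 N, T_C = 648.9 N.

T_B ≈ 187 N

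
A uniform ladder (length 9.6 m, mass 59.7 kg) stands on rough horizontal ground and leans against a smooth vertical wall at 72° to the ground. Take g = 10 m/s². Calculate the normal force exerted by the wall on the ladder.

N_wall ≈ 97 N

Torques about the foot: N_wall · 9.6 sin 72° = 59.7×10×4.8 cos 72° → N_wall = 96.989 N.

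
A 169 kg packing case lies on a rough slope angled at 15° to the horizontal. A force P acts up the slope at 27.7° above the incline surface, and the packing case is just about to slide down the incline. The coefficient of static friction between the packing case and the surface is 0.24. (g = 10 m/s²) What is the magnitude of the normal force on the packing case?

N ≈ 1610 N

On the verge of sliding down the incline, friction equals μN and acts up the slope.
Perpendicular: N + P sin 27.7° = W cos 15° = 1632 N.
Along incline: P cos 27.7° + μN = W sin 15° with W sin 15° = 437.4 N.
Solving the pair for P and N: P = 58.96 N, N = 1605 N (and f = μN = 385.2 N).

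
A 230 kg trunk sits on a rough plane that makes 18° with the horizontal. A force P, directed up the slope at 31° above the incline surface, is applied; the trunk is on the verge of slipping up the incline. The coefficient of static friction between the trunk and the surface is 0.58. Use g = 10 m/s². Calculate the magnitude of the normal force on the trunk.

N ≈ 1310 N

On the verge of sliding up the incline, friction equals μN and acts down the slope.
Perpendicular: N + P sin 31° = W cos 18° = 2187 N.
Along incline: P cos 31° = W sin 18° + μN  with W sin 18° = 710.7 N.
Solving the pair for P and N: P = 1712 N, N = 1305 N (and f = μN = 757.2 N).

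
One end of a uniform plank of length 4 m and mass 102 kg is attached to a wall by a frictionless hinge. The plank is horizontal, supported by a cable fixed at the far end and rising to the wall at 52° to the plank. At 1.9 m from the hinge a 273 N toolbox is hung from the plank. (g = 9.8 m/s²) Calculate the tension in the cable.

Take torques about the hinge: T sin 52° · 4 = 102×9.8×2 + 273×1.9 = 2517.9 N·m.
So T = 2517.9 / (0.7880 × 4) = 798.82 N.

T ≈ 799 N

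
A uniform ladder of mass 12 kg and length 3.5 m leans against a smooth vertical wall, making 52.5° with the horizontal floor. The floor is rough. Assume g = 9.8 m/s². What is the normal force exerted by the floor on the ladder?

ΣF_y = 0: N_floor = 12×9.8 = 117.6 N.

N_floor ≈ 118 N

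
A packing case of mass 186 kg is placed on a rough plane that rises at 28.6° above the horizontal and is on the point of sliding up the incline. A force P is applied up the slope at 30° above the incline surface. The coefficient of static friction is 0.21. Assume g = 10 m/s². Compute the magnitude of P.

On the verge of sliding up the incline, friction equals μN and acts down the slope.
Perpendicular: N + P sin 30° = W cos 28.6° = 1633 N.
Along incline: P cos 30° = W sin 28.6° + μN  with W sin 28.6° = 890.4 N.
Solving the pair for P and N: P = 1270 N, N = 998 N (and f = μN = 209.6 N).

P ≈ 1270 N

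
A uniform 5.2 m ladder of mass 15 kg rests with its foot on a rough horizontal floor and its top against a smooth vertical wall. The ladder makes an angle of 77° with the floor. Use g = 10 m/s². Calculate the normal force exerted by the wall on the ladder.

N_wall ≈ 17.3 N

Torques about the foot: N_wall · 5.2 sin 77° = 15×10×2.6 cos 77° → N_wall = 17.315 N.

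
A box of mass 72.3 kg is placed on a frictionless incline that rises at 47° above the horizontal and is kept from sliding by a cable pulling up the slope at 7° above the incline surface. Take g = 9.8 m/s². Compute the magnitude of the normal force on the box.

N ≈ 420 N

Take axes along and perpendicular to the incline. Weight components: W sin 47° = 518.2 N down-slope, W cos 47° = 483.2 N into the surface.
Along incline: T cos 7° = W sin 47° → T = 522.1 N.
Perpendicular: N = W cos 47° − T sin 7° = 419.6 N.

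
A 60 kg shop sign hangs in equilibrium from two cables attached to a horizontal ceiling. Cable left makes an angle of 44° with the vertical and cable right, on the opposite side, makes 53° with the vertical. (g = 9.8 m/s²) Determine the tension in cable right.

Angles from the horizontal: cable left is 90° − 44° = 46°, cable right is 90° − 53° = 37°.
Weight W = 60 × 9.8 = 588 N acts straight down.
Horizontal: T_left cos 46° = T_right cos 37°  →  T_left = 1.15 T_right.
Vertical: T_left sin 46° + T_right sin 37° = 588.
Substituting the horizontal relation into the vertical equation gives 1.429 T_right = 588, so T_right = 411.5 N.

T_right ≈ 412 N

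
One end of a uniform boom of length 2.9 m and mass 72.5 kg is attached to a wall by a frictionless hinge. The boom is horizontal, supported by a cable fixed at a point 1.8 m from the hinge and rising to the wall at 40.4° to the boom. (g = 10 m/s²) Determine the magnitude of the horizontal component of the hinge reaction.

H_x ≈ 686 N

Take torques about the hinge: T sin 40.4° · 1.8 = 72.5×10×1.45 = 1051.2 N·m.
So T = 1051.2 / (0.6481 × 1.8) = 901.11 N.
ΣF_x = 0: H_x = T cos 40.4° = 686.23 N.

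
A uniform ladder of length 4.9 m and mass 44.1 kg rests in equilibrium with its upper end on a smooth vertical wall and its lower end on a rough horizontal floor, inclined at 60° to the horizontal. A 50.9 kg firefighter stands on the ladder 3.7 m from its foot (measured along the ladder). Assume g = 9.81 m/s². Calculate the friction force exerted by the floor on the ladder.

Torques about the foot: N_wall · 4.9 sin 60° = 44.1×9.81×2.45 cos 60° + 50.9×9.81×3.7 cos 60° → N_wall = 342.57 N.
ΣF_x = 0: f_floor = N_wall = 342.57 N.

f ≈ 343 N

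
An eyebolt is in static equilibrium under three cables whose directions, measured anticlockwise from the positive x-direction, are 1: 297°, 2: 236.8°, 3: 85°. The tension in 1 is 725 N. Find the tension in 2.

T_2 ≈ 813 N

Resolve: ΣF_x = 725 cos 297° + T_2 cos 236.8° + T_3 cos 85° = 0.
        ΣF_y = 725 sin 297° + T_2 sin 236.8° + T_3 sin 85° = 0.
The known terms sum to (329.1, -646) N, so -0.5476 T_2 + 0.0872 T_3 = -329.1 and -0.8368 T_2 + 0.9962 T_3 = 646.
Solving simultaneously: T_2 = 813 N, T_3 = 1331 N.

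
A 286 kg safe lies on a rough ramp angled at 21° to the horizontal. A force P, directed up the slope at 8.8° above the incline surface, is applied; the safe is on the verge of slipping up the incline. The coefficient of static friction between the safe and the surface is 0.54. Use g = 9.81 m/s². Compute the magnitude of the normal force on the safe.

N ≈ 2270 N

On the verge of sliding up the incline, friction equals μN and acts down the slope.
Perpendicular: N + P sin 8.8° = W cos 21° = 2619 N.
Along incline: P cos 8.8° = W sin 21° + μN  with W sin 21° = 1005 N.
Solving the pair for P and N: P = 2260 N, N = 2274 N (and f = μN = 1228 N).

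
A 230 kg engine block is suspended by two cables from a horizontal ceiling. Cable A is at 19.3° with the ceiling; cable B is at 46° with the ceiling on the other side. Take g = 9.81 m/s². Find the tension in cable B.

T_B ≈ 2340 N

Weight W = 230 × 9.81 = 2256 N acts straight down.
Horizontal: T_A cos 19.3° = T_B cos 46°  →  T_A = 0.736 T_B.
Vertical: T_A sin 19.3° + T_B sin 46° = 2256.
Substituting the horizontal relation into the vertical equation gives 0.9626 T_B = 2256, so T_B = 2344 N.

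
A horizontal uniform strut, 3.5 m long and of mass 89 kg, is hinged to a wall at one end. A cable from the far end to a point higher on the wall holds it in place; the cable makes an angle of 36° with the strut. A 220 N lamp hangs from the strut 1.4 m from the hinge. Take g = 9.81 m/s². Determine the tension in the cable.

T ≈ 892 N

Take torques about the hinge: T sin 36° · 3.5 = 89×9.81×1.75 + 220×1.4 = 1835.9 N·m.
So T = 1835.9 / (0.5878 × 3.5) = 892.41 N.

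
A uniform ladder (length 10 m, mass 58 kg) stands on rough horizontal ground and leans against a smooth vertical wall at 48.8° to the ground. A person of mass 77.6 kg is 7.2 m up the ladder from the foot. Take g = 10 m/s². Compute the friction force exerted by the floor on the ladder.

f ≈ 743 N

Torques about the foot: N_wall · 10 sin 48.8° = 58×10×5 cos 48.8° + 77.6×10×7.2 cos 48.8° → N_wall = 743 N.
ΣF_x = 0: f_floor = N_wall = 743 N.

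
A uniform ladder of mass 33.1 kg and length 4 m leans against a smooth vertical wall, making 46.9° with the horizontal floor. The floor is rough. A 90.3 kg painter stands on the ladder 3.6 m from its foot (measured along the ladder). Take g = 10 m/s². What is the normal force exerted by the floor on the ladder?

ΣF_y = 0: N_floor = 33.1×10 + 90.3×10 = 1234 N.

N_floor ≈ 1230 N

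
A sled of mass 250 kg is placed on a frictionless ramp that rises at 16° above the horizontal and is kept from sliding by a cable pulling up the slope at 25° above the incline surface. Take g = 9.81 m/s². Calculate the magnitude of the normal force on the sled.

Take axes along and perpendicular to the incline. Weight components: W sin 16° = 676 N down-slope, W cos 16° = 2357 N into the surface.
Along incline: T cos 25° = W sin 16° → T = 745.9 N.
Perpendicular: N = W cos 16° − T sin 25° = 2042 N.

N ≈ 2040 N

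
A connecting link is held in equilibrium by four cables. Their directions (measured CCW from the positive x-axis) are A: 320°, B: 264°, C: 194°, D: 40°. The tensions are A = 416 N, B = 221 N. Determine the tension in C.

T_C ≈ 1280 N

Resolve: ΣF_x = 416 cos 320° + 221 cos 264° + T_C cos 194° + T_D cos 40° = 0.
        ΣF_y = 416 sin 320° + 221 sin 264° + T_C sin 194° + T_D sin 40° = 0.
The known terms sum to (295.6, -487.2) N, so -0.9703 T_C + 0.7660 T_D = -295.6 and -0.2419 T_C + 0.6428 T_D = 487.2.
Solving simultaneously: T_C = 1285 N, T_D = 1241 N.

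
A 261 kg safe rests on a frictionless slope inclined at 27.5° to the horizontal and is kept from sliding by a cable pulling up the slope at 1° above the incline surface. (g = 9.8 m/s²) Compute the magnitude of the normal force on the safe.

Take axes along and perpendicular to the incline. Weight components: W sin 27.5° = 1181 N down-slope, W cos 27.5° = 2269 N into the surface.
Along incline: T cos 1° = W sin 27.5° → T = 1181 N.
Perpendicular: N = W cos 27.5° − T sin 1° = 2248 N.

N ≈ 2250 N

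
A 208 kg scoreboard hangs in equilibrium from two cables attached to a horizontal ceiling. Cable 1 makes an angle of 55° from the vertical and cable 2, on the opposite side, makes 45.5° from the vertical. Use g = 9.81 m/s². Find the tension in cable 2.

T_2 ≈ 1700 N

Angles from the horizontal: cable 1 is 90° − 55° = 35°, cable 2 is 90° − 45.5° = 44.5°.
Weight W = 208 × 9.81 = 2040 N acts straight down.
Horizontal: T_1 cos 35° = T_2 cos 44.5°  →  T_1 = 0.8707 T_2.
Vertical: T_1 sin 35° + T_2 sin 44.5° = 2040.
Substituting the horizontal relation into the vertical equation gives 1.2 T_2 = 2040, so T_2 = 1700 N.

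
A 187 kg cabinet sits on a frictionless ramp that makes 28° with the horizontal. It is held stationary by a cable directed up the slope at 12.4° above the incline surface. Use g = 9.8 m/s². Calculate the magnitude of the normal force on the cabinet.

Take axes along and perpendicular to the incline. Weight components: W sin 28° = 860.4 N down-slope, W cos 28° = 1618 N into the surface.
Along incline: T cos 12.4° = W sin 28° → T = 880.9 N.
Perpendicular: N = W cos 28° − T sin 12.4° = 1429 N.

N ≈ 1430 N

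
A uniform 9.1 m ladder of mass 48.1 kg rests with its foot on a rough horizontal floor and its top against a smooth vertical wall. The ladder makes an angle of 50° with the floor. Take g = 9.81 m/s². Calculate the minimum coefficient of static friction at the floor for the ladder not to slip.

μ_min ≈ 0.420

ΣF_y = 0: N_floor = 48.1×9.81 = 471.86 N.
Torques about the foot: N_wall · 9.1 sin 50° = 48.1×9.81×4.55 cos 50° → N_wall = 197.97 N.
ΣF_x = 0: f_floor = N_wall = 197.97 N.
μ_min = f_floor / N_floor = 197.97 / 471.86 = 0.4195.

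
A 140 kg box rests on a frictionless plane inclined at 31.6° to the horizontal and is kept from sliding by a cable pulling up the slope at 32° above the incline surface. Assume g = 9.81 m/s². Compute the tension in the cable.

Take axes along and perpendicular to the incline. Weight components: W sin 31.6° = 719.6 N down-slope, W cos 31.6° = 1170 N into the surface.
Along incline: T cos 32° = W sin 31.6° → T = 848.6 N.
Perpendicular: N = W cos 31.6° − T sin 32° = 720.1 N.

T ≈ 849 N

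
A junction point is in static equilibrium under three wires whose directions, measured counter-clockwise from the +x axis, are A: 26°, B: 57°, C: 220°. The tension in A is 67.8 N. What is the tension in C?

T_C ≈ 119 N

Resolve: ΣF_x = 67.8 cos 26° + T_B cos 57° + T_C cos 220° = 0.
        ΣF_y = 67.8 sin 26° + T_B sin 57° + T_C sin 220° = 0.
The known terms sum to (60.94, 29.72) N, so 0.5446 T_B − 0.7660 T_C = -60.94 and 0.8387 T_B − 0.6428 T_C = -29.72.
Solving simultaneously: T_B = 56.10 N, T_C = 119.4 N.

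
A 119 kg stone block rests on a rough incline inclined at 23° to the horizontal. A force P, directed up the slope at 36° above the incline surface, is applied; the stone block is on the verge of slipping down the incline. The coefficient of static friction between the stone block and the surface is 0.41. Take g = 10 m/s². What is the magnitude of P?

On the verge of sliding down the incline, friction equals μN and acts up the slope.
Perpendicular: N + P sin 36° = W cos 23° = 1095 N.
Along incline: P cos 36° + μN = W sin 23° with W sin 23° = 465 N.
Solving the pair for P and N: P = 27.91 N, N = 1079 N (and f = μN = 442.4 N).

P ≈ 27.9 N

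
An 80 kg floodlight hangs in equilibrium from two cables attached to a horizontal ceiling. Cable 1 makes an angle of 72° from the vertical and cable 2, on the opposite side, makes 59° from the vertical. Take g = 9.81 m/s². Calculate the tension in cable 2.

Angles from the horizontal: cable 1 is 90° − 72° = 18°, cable 2 is 90° − 59° = 31°.
Weight W = 80 × 9.81 = 784.8 N acts straight down.
Horizontal: T_1 cos 18° = T_2 cos 31°  →  T_1 = 0.9013 T_2.
Vertical: T_1 sin 18° + T_2 sin 31° = 784.8.
Substituting the horizontal relation into the vertical equation gives 0.7935 T_2 = 784.8, so T_2 = 989 N.

T_2 ≈ 989 N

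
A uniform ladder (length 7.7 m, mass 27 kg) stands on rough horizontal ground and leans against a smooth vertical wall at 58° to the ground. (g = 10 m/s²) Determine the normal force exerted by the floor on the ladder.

ΣF_y = 0: N_floor = 27×10 = 270 N.

N_floor ≈ 270 N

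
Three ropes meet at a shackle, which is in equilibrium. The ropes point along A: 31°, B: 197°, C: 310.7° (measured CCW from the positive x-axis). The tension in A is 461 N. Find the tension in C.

Resolve: ΣF_x = 461 cos 31° + T_B cos 197° + T_C cos 310.7° = 0.
        ΣF_y = 461 sin 31° + T_B sin 197° + T_C sin 310.7° = 0.
The known terms sum to (395.2, 237.4) N, so -0.9563 T_B + 0.6521 T_C = -395.2 and -0.2924 T_B − 0.7581 T_C = -237.4.
Solving simultaneously: T_B = 496.3 N, T_C = 121.8 N.

T_C ≈ 122 N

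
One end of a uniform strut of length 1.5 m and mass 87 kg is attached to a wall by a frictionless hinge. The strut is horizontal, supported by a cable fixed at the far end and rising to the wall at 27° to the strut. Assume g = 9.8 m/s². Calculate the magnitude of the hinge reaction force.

Take torques about the hinge: T sin 27° · 1.5 = 87×9.8×0.75 = 639.45 N·m.
So T = 639.45 / (0.4540 × 1.5) = 939.01 N.
ΣF_x = 0: H_x = T cos 27° = 836.66 N.
ΣF_y = 0: H_y = (87×9.8) − T sin 27° = 852.6 − 426.3 = 426.3 N.
|H| = √(H_x² + H_y²) = √((836.66)² + (426.3)²) = 939.01 N.

|H| ≈ 939 N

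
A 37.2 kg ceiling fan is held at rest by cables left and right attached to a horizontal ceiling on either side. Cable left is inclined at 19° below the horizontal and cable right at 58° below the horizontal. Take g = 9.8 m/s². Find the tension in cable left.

Weight W = 37.2 × 9.8 = 364.6 N acts straight down.
Horizontal: T_left cos 19° = T_right cos 58°  →  T_right = 1.784 T_left.
Vertical: T_left sin 19° + T_right sin 58° = 364.6.
Substituting the horizontal relation into the vertical equation gives 1.839 T_left = 364.6, so T_left = 198.3 N.

T_left ≈ 198 N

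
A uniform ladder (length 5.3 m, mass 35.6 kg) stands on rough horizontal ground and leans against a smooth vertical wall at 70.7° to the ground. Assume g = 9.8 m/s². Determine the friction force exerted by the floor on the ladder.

Torques about the foot: N_wall · 5.3 sin 70.7° = 35.6×9.8×2.65 cos 70.7° → N_wall = 61.088 N.
ΣF_x = 0: f_floor = N_wall = 61.088 N.

f ≈ 61.1 N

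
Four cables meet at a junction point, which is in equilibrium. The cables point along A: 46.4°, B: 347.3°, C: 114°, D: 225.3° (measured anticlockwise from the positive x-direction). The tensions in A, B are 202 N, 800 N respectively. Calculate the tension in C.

T_C ≈ 724 N

Resolve: ΣF_x = 202 cos 46.4° + 800 cos 347.3° + T_C cos 114° + T_D cos 225.3° = 0.
        ΣF_y = 202 sin 46.4° + 800 sin 347.3° + T_C sin 114° + T_D sin 225.3° = 0.
The known terms sum to (919.7, -29.59) N, so -0.4067 T_C − 0.7034 T_D = -919.7 and 0.9135 T_C − 0.7108 T_D = 29.59.
Solving simultaneously: T_C = 724 N, T_D = 888.9 N.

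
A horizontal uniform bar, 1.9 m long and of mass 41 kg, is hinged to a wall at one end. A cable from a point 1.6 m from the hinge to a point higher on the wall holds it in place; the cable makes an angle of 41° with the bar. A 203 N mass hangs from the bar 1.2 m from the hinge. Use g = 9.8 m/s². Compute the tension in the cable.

Take torques about the hinge: T sin 41° · 1.6 = 41×9.8×0.95 + 203×1.2 = 625.31 N·m.
So T = 625.31 / (0.6561 × 1.6) = 595.71 N.

T ≈ 596 N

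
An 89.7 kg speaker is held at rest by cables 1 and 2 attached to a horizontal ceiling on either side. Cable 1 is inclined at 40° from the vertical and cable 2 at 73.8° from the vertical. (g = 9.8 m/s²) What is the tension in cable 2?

T_2 ≈ 618 N

Angles from the horizontal: cable 1 is 90° − 40° = 50°, cable 2 is 90° − 73.8° = 16.2°.
Weight W = 89.7 × 9.8 = 879.1 N acts straight down.
Horizontal: T_1 cos 50° = T_2 cos 16.2°  →  T_1 = 1.494 T_2.
Vertical: T_1 sin 50° + T_2 sin 16.2° = 879.1.
Substituting the horizontal relation into the vertical equation gives 1.423 T_2 = 879.1, so T_2 = 617.6 N.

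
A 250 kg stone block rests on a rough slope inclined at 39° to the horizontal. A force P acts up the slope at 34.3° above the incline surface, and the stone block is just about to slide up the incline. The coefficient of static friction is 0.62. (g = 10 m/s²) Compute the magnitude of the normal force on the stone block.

N ≈ 611 N

On the verge of sliding up the incline, friction equals μN and acts down the slope.
Perpendicular: N + P sin 34.3° = W cos 39° = 1943 N.
Along incline: P cos 34.3° = W sin 39° + μN  with W sin 39° = 1573 N.
Solving the pair for P and N: P = 2363 N, N = 611.2 N (and f = μN = 378.9 N).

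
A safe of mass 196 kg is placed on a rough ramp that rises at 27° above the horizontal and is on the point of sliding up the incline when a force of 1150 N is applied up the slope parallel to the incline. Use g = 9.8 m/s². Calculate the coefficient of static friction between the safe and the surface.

On the verge of sliding up the incline, friction is at its maximum μN and acts down the slope.
Perpendicular to incline: N = W cos 27° − P sin 0° = 1711 − 0 = 1711 N.
Along incline: P cos 0° − μN = W sin 27° → μ = −(W sin 27° − P cos 0°) / N = 0.1624.

μ ≈ 0.162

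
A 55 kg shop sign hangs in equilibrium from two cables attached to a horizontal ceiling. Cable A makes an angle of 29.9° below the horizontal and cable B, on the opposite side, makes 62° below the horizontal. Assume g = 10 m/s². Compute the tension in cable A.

Weight W = 55 × 10 = 550 N acts straight down.
Horizontal: T_A cos 29.9° = T_B cos 62°  →  T_B = 1.847 T_A.
Vertical: T_A sin 29.9° + T_B sin 62° = 550.
Substituting the horizontal relation into the vertical equation gives 2.129 T_A = 550, so T_A = 258.4 N.

T_A ≈ 258 N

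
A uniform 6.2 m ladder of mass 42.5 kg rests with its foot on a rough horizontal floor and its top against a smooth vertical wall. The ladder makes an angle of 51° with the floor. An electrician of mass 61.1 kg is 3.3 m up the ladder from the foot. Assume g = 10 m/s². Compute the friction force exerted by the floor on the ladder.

f ≈ 435 N

Torques about the foot: N_wall · 6.2 sin 51° = 42.5×10×3.1 cos 51° + 61.1×10×3.3 cos 51° → N_wall = 435.43 N.
ΣF_x = 0: f_floor = N_wall = 435.43 N.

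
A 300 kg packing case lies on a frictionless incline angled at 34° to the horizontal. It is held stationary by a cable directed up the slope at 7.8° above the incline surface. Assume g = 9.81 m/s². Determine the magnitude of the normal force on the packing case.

N ≈ 2210 N

Take axes along and perpendicular to the incline. Weight components: W sin 34° = 1646 N down-slope, W cos 34° = 2440 N into the surface.
Along incline: T cos 7.8° = W sin 34° → T = 1661 N.
Perpendicular: N = W cos 34° − T sin 7.8° = 2214 N.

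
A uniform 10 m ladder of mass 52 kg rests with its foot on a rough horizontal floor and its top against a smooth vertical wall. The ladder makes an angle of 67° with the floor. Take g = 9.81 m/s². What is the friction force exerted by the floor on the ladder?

f ≈ 108 N

Torques about the foot: N_wall · 10 sin 67° = 52×9.81×5 cos 67° → N_wall = 108.27 N.
ΣF_x = 0: f_floor = N_wall = 108.27 N.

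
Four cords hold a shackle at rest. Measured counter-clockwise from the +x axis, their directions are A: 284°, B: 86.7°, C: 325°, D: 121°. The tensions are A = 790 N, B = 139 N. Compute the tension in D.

Resolve: ΣF_x = 790 cos 284° + 139 cos 86.7° + T_C cos 325° + T_D cos 121° = 0.
        ΣF_y = 790 sin 284° + 139 sin 86.7° + T_C sin 325° + T_D sin 121° = 0.
The known terms sum to (199.1, -627.8) N, so 0.8192 T_C − 0.5150 T_D = -199.1 and -0.5736 T_C + 0.8572 T_D = 627.8.
Solving simultaneously: T_C = 375.3 N, T_D = 983.5 N.

T_D ≈ 983 N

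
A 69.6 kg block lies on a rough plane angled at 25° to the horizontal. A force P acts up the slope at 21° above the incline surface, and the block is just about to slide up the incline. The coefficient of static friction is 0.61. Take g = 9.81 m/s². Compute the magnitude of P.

P ≈ 578 N

On the verge of sliding up the incline, friction equals μN and acts down the slope.
Perpendicular: N + P sin 21° = W cos 25° = 618.8 N.
Along incline: P cos 21° = W sin 25° + μN  with W sin 25° = 288.6 N.
Solving the pair for P and N: P = 578.1 N, N = 411.6 N (and f = μN = 251.1 N).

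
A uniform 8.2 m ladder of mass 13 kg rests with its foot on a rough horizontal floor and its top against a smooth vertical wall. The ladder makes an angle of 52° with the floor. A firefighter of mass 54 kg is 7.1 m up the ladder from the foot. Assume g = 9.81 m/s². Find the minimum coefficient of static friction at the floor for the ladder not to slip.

μ_min ≈ 0.621

ΣF_y = 0: N_floor = 13×9.81 + 54×9.81 = 657.27 N.
Torques about the foot: N_wall · 8.2 sin 52° = 13×9.81×4.1 cos 52° + 54×9.81×7.1 cos 52° → N_wall = 408.18 N.
ΣF_x = 0: f_floor = N_wall = 408.18 N.
μ_min = f_floor / N_floor = 408.18 / 657.27 = 0.621.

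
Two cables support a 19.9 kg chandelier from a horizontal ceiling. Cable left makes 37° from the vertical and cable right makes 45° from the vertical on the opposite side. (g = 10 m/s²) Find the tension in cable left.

Angles from the horizontal: cable left is 90° − 37° = 53°, cable right is 90° − 45° = 45°.
Weight W = 19.9 × 10 = 199 N acts straight down.
Horizontal: T_left cos 53° = T_right cos 45°  →  T_right = 0.8511 T_left.
Vertical: T_left sin 53° + T_right sin 45° = 199.
Substituting the horizontal relation into the vertical equation gives 1.4 T_left = 199, so T_left = 142.1 N.

T_left ≈ 142 N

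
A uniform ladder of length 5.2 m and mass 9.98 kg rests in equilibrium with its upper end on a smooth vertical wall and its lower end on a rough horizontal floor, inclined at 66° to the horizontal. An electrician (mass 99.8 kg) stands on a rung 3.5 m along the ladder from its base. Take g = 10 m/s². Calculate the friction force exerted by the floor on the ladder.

f ≈ 321 N

Torques about the foot: N_wall · 5.2 sin 66° = 9.98×10×2.6 cos 66° + 99.8×10×3.5 cos 66° → N_wall = 321.29 N.
ΣF_x = 0: f_floor = N_wall = 321.29 N.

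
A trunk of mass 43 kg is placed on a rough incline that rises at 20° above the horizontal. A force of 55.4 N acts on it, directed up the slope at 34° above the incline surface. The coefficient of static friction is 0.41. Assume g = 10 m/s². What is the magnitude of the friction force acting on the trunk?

f ≈ 101 N

Axes along / perpendicular to the incline. W sin 20° = 147.1 N down-slope; W cos 20° = 404.1 N into the surface.
Perpendicular: N = W cos 20° − P sin 34° = 404.1 − 30.98 = 373.1 N.
Along incline: P cos 34° + f = W sin 20° (friction acts up-slope) → f = 147.1 − 45.93 = 101.1 N.
|f| = 101.1 N ≤ μN = 153 N, so the trunk is indeed static.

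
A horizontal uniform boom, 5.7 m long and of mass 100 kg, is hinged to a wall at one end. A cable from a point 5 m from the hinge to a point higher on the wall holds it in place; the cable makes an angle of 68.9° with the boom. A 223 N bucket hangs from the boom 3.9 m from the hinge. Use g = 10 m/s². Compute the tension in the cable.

Take torques about the hinge: T sin 68.9° · 5 = 100×10×2.85 + 223×3.9 = 3719.7 N·m.
So T = 3719.7 / (0.9330 × 5) = 797.4 N.

T ≈ 797 N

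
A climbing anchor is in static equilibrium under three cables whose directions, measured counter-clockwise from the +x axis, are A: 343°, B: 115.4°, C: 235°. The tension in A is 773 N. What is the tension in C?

Resolve: ΣF_x = 773 cos 343° + T_B cos 115.4° + T_C cos 235° = 0.
        ΣF_y = 773 sin 343° + T_B sin 115.4° + T_C sin 235° = 0.
The known terms sum to (739.2, -226) N, so -0.4289 T_B − 0.5736 T_C = -739.2 and 0.9033 T_B − 0.8192 T_C = 226.
Solving simultaneously: T_B = 845.5 N, T_C = 656.5 N.

T_C ≈ 657 N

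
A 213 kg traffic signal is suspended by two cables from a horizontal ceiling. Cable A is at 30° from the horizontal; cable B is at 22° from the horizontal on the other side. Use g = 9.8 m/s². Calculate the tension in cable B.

Weight W = 213 × 9.8 = 2087 N acts straight down.
Horizontal: T_A cos 30° = T_B cos 22°  →  T_A = 1.071 T_B.
Vertical: T_A sin 30° + T_B sin 22° = 2087.
Substituting the horizontal relation into the vertical equation gives 0.9099 T_B = 2087, so T_B = 2294 N.

T_B ≈ 2290 N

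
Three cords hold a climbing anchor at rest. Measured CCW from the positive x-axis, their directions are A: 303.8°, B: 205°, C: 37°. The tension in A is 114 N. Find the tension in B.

Resolve: ΣF_x = 114 cos 303.8° + T_B cos 205° + T_C cos 37° = 0.
        ΣF_y = 114 sin 303.8° + T_B sin 205° + T_C sin 37° = 0.
The known terms sum to (63.42, -94.73) N, so -0.9063 T_B + 0.7986 T_C = -63.42 and -0.4226 T_B + 0.6018 T_C = 94.73.
Solving simultaneously: T_B = 547.5 N, T_C = 541.9 N.

T_B ≈ 547 N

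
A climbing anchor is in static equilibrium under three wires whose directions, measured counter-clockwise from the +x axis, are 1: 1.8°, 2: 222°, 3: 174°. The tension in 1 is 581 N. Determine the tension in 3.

T_3 ≈ 505 N

Resolve: ΣF_x = 581 cos 1.8° + T_2 cos 222° + T_3 cos 174° = 0.
        ΣF_y = 581 sin 1.8° + T_2 sin 222° + T_3 sin 174° = 0.
The known terms sum to (580.7, 18.25) N, so -0.7431 T_2 − 0.9945 T_3 = -580.7 and -0.6691 T_2 + 0.1045 T_3 = -18.25.
Solving simultaneously: T_2 = 106.1 N, T_3 = 504.6 N.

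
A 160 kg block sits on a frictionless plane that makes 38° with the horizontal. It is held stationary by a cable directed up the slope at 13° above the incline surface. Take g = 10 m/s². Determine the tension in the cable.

T ≈ 1010 N

Take axes along and perpendicular to the incline. Weight components: W sin 38° = 985.1 N down-slope, W cos 38° = 1261 N into the surface.
Along incline: T cos 13° = W sin 38° → T = 1011 N.
Perpendicular: N = W cos 38° − T sin 13° = 1033 N.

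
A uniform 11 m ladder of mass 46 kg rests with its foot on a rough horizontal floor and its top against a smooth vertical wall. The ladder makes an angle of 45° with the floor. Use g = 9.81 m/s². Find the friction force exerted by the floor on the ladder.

f ≈ 226 N

Torques about the foot: N_wall · 11 sin 45° = 46×9.81×5.5 cos 45° → N_wall = 225.63 N.
ΣF_x = 0: f_floor = N_wall = 225.63 N.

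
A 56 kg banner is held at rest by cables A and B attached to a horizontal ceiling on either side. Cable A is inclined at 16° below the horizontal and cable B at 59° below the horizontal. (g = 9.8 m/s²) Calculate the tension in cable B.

Weight W = 56 × 9.8 = 548.8 N acts straight down.
Horizontal: T_A cos 16° = T_B cos 59°  →  T_A = 0.5358 T_B.
Vertical: T_A sin 16° + T_B sin 59° = 548.8.
Substituting the horizontal relation into the vertical equation gives 1.005 T_B = 548.8, so T_B = 546.2 N.

T_B ≈ 546 N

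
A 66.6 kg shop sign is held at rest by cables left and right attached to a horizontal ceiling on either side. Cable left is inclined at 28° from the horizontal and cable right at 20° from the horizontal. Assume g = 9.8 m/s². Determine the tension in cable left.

T_left ≈ 825 N

Weight W = 66.6 × 9.8 = 652.7 N acts straight down.
Horizontal: T_left cos 28° = T_right cos 20°  →  T_right = 0.9396 T_left.
Vertical: T_left sin 28° + T_right sin 20° = 652.7.
Substituting the horizontal relation into the vertical equation gives 0.7908 T_left = 652.7, so T_left = 825.3 N.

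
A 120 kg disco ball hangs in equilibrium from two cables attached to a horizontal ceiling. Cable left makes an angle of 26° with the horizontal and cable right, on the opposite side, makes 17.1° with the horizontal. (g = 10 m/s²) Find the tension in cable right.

T_right ≈ 1580 N

Weight W = 120 × 10 = 1200 N acts straight down.
Horizontal: T_left cos 26° = T_right cos 17.1°  →  T_left = 1.063 T_right.
Vertical: T_left sin 26° + T_right sin 17.1° = 1200.
Substituting the horizontal relation into the vertical equation gives 0.7602 T_right = 1200, so T_right = 1579 N.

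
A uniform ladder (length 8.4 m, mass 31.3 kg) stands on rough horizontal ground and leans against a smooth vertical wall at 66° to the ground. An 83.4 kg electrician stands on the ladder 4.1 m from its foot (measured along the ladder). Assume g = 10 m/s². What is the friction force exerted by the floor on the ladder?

Torques about the foot: N_wall · 8.4 sin 66° = 31.3×10×4.2 cos 66° + 83.4×10×4.1 cos 66° → N_wall = 250.92 N.
ΣF_x = 0: f_floor = N_wall = 250.92 N.

f ≈ 251 N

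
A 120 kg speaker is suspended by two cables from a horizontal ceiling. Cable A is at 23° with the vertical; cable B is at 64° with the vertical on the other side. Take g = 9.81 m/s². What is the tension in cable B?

Angles from the horizontal: cable A is 90° − 23° = 67°, cable B is 90° − 64° = 26°.
Weight W = 120 × 9.81 = 1177 N acts straight down.
Horizontal: T_A cos 67° = T_B cos 26°  →  T_A = 2.3 T_B.
Vertical: T_A sin 67° + T_B sin 26° = 1177.
Substituting the horizontal relation into the vertical equation gives 2.556 T_B = 1177, so T_B = 460.6 N.

T_B ≈ 461 N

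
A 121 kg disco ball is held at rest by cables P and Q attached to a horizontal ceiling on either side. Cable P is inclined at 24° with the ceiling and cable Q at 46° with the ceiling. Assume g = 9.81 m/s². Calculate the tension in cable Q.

Weight W = 121 × 9.81 = 1187 N acts straight down.
Horizontal: T_P cos 24° = T_Q cos 46°  →  T_P = 0.7604 T_Q.
Vertical: T_P sin 24° + T_Q sin 46° = 1187.
Substituting the horizontal relation into the vertical equation gives 1.029 T_Q = 1187, so T_Q = 1154 N.

T_Q ≈ 1150 N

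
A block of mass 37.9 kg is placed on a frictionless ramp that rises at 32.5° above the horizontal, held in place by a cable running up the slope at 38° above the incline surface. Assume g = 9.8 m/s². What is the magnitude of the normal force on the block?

Take axes along and perpendicular to the incline. Weight components: W sin 32.5° = 199.6 N down-slope, W cos 32.5° = 313.3 N into the surface.
Along incline: T cos 38° = W sin 32.5° → T = 253.3 N.
Perpendicular: N = W cos 32.5° − T sin 38° = 157.3 N.

N ≈ 157 N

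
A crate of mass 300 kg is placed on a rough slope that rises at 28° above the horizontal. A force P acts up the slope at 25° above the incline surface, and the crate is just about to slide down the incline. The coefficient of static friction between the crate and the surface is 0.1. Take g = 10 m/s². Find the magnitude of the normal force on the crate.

On the verge of sliding down the incline, friction equals μN and acts up the slope.
Perpendicular: N + P sin 25° = W cos 28° = 2649 N.
Along incline: P cos 25° + μN = W sin 28° with W sin 28° = 1408 N.
Solving the pair for P and N: P = 1323 N, N = 2090 N (and f = μN = 209 N).

N ≈ 2090 N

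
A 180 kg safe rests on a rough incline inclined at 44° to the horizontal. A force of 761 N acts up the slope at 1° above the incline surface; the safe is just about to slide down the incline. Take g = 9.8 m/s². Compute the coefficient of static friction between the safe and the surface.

On the verge of sliding down the incline, friction is at its maximum μN and acts up the slope.
Perpendicular to incline: N = W cos 44° − P sin 1° = 1269 − 13.28 = 1256 N.
Along incline: P cos 1° + μN = W sin 44° → μ = (W sin 44° − P cos 1°) / N = 0.3699.

μ ≈ 0.370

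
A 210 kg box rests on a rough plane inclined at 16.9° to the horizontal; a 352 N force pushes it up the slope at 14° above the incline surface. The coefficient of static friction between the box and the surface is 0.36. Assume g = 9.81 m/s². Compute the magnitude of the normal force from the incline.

Axes along / perpendicular to the incline. W sin 16.9° = 598.9 N down-slope; W cos 16.9° = 1971 N into the surface.
Perpendicular: N = W cos 16.9° − P sin 14° = 1971 − 85.16 = 1886 N.
Along incline: P cos 14° + f = W sin 16.9° (friction acts up-slope) → f = 598.9 − 341.5 = 257.3 N.
|f| = 257.3 N ≤ μN = 679 N, so the box is indeed static.

N ≈ 1890 N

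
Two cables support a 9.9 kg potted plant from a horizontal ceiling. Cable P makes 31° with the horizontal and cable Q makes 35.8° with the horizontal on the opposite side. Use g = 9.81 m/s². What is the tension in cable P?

Weight W = 9.9 × 9.81 = 97.12 N acts straight down.
Horizontal: T_P cos 31° = T_Q cos 35.8°  →  T_Q = 1.057 T_P.
Vertical: T_P sin 31° + T_Q sin 35.8° = 97.12.
Substituting the horizontal relation into the vertical equation gives 1.133 T_P = 97.12, so T_P = 85.7 N.

T_P ≈ 85.7 N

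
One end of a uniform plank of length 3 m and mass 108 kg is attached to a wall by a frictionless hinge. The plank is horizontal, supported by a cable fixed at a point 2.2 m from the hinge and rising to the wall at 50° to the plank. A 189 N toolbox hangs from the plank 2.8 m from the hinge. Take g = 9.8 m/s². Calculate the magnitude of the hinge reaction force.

|H| ≈ 856 N

Take torques about the hinge: T sin 50° · 2.2 = 108×9.8×1.5 + 189×2.8 = 2116.8 N·m.
So T = 2116.8 / (0.7660 × 2.2) = 1256 N.
ΣF_x = 0: H_x = T cos 50° = 807.37 N.
ΣF_y = 0: H_y = (108×9.8 + 189) − T sin 50° = 1247.4 − 962.18 = 285.22 N.
|H| = √(H_x² + H_y²) = √((807.37)² + (285.22)²) = 856.27 N.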